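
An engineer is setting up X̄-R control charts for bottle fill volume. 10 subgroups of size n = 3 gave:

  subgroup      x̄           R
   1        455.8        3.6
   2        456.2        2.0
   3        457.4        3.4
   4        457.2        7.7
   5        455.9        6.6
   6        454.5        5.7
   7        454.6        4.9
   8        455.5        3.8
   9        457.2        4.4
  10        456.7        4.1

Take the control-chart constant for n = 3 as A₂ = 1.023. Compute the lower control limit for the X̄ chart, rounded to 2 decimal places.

X̄̄ = (455.8 + 456.2 + 457.4 + 457.2 + 455.9 + 454.5 + 454.6 + 455.5 + 457.2 + 456.7) / 10 = 4561.0000 / 10 = 456.1000
R̄ = (3.6 + 2.0 + 3.4 + 7.7 + 6.6 + 5.7 + 4.9 + 3.8 + 4.4 + 4.1) / 10 = 46.2000 / 10 = 4.6200
LCL = X̄̄ − A₂·R̄ = 456.1000 − 1.023 × 4.6200 = 451.3737

451.37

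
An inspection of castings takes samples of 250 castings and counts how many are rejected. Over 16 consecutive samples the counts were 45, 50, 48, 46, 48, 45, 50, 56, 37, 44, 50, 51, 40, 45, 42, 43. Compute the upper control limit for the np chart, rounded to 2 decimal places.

64.67

p̄ = Σdᵢ / (k·n) = 740 / (16 × 250) = 0.18500
UCL = np̄ + 3·√(np̄(1−p̄)) = 46.2500 + 3 × √(46.2500×0.81500) = 46.2500 + 3 × 6.1395 = 64.6686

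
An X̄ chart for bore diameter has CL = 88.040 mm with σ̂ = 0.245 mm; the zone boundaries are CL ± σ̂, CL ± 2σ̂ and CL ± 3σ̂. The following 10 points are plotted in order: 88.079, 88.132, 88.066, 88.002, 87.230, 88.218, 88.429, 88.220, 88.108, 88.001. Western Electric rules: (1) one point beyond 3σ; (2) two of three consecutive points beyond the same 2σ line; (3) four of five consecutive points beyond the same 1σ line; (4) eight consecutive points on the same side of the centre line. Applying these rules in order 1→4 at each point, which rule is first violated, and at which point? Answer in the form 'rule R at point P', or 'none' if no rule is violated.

rule 1 at point 5

Zone of each point (C = within 1σ̂, B = 1σ̂–2σ̂, A = 2σ̂–3σ̂, * = beyond 3σ̂; sign = side of CL): 1:+C, 2:+C, 3:+C, 4:-C, 5:-*, 6:+C, 7:+B, 8:+C, 9:+C, 10:-C
Rule 1 (one point beyond the 3σ limits) is satisfied at point 5.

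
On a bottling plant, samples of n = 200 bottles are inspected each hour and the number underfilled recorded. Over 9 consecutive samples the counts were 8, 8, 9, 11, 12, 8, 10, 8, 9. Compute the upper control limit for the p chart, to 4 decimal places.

0.0906

p̄ = Σdᵢ / (k·n) = 83 / (9 × 200) = 0.04611
UCL = p̄ + 3·√(p̄(1−p̄)/n) = 0.04611 + 3 × √(0.04611×0.95389/200) = 0.04611 + 3 × 0.01483 = 0.09060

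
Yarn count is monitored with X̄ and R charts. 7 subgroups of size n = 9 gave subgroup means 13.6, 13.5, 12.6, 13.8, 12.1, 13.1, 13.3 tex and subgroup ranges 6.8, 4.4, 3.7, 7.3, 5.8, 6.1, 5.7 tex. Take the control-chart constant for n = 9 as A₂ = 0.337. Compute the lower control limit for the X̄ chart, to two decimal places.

11.23

X̄̄ = (13.6 + 13.5 + 12.6 + 13.8 + 12.1 + 13.1 + 13.3) / 7 = 92.0000 / 7 = 13.1429
R̄ = (6.8 + 4.4 + 3.7 + 7.3 + 5.8 + 6.1 + 5.7) / 7 = 39.8000 / 7 = 5.6857
LCL = X̄̄ − A₂·R̄ = 13.1429 − 0.337 × 5.6857 = 11.2268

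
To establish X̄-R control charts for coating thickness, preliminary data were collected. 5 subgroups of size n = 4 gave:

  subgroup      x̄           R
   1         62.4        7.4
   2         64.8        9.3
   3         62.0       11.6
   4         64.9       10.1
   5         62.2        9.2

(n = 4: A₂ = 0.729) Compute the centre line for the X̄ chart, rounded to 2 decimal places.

63.26

X̄̄ = (62.4 + 64.8 + 62.0 + 64.9 + 62.2) / 5 = 316.3000 / 5 = 63.2600
CL = X̄̄ = 63.2600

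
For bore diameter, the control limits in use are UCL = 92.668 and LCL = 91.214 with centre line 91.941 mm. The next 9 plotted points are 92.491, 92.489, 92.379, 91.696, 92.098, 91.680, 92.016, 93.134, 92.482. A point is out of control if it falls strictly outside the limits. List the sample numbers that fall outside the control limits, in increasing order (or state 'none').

Compare each point to [91.214, 92.668]: sample 8 = 93.134 > UCL.

8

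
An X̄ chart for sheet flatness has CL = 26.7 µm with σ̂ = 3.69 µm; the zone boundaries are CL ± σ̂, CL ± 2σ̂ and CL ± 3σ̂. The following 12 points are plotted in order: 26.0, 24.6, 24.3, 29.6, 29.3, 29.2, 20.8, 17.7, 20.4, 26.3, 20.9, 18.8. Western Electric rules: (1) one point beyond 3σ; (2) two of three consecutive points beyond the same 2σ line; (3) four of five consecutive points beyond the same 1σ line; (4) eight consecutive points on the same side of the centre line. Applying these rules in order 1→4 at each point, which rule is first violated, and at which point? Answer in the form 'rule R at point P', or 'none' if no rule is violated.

rule 3 at point 11

Zone of each point (C = within 1σ̂, B = 1σ̂–2σ̂, A = 2σ̂–3σ̂, * = beyond 3σ̂; sign = side of CL): 1:-C, 2:-C, 3:-C, 4:+C, 5:+C, 6:+C, 7:-B, 8:-A, 9:-B, 10:-C, 11:-B, 12:-A
Rule 3 (four of five consecutive points beyond the same 1σ limit) is satisfied at point 11.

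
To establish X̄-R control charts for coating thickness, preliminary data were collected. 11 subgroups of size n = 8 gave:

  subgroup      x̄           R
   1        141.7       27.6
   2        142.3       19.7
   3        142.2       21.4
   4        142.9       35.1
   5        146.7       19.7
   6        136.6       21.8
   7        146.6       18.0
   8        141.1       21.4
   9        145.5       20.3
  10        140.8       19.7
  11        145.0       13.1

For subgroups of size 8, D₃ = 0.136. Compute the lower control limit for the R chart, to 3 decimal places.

2.940

R̄ = (27.6 + 19.7 + 21.4 + 35.1 + 19.7 + 21.8 + 18.0 + 21.4 + 20.3 + 19.7 + 13.1) / 11 = 237.8000 / 11 = 21.6182
LCL_R = D₃·R̄ = 0.136 × 21.6182 = 2.9401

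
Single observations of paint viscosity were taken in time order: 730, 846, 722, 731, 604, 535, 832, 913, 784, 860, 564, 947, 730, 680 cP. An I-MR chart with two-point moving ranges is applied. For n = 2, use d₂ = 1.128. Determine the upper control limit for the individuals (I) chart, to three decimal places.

1152.275

X̄ = (730 + 846 + 722 + 731 + 604 + 535 + 832 + 913 + 784 + 860 + 564 + 947 + 730 + 680) / 14 = 748.4286
Moving ranges: 116, 124, 9, 127, 69, 297, 81, 129, 76, 296, 383, 217, 50; M̄R̄ = 1974.0000 / 13 = 151.8462
UCL = X̄ + 3·M̄R̄/d₂ = 748.4286 + 3 × 151.8462 / 1.128 = 1152.2747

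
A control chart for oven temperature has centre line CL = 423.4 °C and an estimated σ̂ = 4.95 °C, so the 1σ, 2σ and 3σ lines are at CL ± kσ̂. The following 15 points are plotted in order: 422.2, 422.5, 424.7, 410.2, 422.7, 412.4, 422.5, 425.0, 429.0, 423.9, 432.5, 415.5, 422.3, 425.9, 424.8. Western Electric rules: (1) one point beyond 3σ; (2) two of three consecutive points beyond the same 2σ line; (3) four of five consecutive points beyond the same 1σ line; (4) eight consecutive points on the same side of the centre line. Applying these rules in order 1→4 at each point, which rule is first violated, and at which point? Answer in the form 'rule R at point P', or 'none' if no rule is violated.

rule 2 at point 6

Zone of each point (C = within 1σ̂, B = 1σ̂–2σ̂, A = 2σ̂–3σ̂, * = beyond 3σ̂; sign = side of CL): 1:-C, 2:-C, 3:+C, 4:-A, 5:-C, 6:-A, 7:-C, 8:+C, 9:+B, 10:+C, 11:+B, 12:-B, 13:-C, 14:+C, 15:+C
Rule 2 (two of three consecutive points beyond the same 2σ limit) is satisfied at point 6.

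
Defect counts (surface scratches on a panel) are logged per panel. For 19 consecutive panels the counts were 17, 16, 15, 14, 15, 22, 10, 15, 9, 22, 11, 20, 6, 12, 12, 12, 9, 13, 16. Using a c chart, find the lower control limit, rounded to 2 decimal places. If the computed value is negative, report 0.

c̄ = (17 + 16 + 15 + 14 + 15 + 22 + 10 + 15 + 9 + 22 + 11 + 20 + 6 + 12 + 12 + 12 + 9 + 13 + 16) / 19 = 266 / 19 = 14.0000
LCL = c̄ − 3√c̄ = 14.0000 − 3 × 3.7417 = 2.7750

2.78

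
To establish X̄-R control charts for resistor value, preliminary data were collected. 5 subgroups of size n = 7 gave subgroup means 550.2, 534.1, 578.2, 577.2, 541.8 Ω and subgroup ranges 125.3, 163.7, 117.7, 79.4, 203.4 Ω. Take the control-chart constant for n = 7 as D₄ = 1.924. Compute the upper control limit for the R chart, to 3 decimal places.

265.320

R̄ = (125.3 + 163.7 + 117.7 + 79.4 + 203.4) / 5 = 689.5000 / 5 = 137.9000
UCL_R = D₄·R̄ = 1.924 × 137.9000 = 265.3196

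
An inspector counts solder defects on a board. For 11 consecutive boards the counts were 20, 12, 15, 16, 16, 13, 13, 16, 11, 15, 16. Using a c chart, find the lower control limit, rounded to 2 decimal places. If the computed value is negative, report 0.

c̄ = (20 + 12 + 15 + 16 + 16 + 13 + 13 + 16 + 11 + 15 + 16) / 11 = 163 / 11 = 14.8182
LCL = c̄ − 3√c̄ = 14.8182 − 3 × 3.8494 = 3.2699

3.27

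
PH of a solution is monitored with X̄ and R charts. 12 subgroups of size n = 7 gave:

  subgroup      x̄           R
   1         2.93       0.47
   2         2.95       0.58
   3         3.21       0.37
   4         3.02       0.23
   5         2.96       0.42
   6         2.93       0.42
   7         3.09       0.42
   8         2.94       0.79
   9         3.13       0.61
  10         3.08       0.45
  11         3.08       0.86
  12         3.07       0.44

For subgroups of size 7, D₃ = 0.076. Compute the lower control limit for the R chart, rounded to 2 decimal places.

0.04

R̄ = (0.47 + 0.58 + 0.37 + 0.23 + 0.42 + 0.42 + 0.42 + 0.79 + 0.61 + 0.45 + 0.86 + 0.44) / 12 = 6.0600 / 12 = 0.5050
LCL_R = D₃·R̄ = 0.076 × 0.5050 = 0.0384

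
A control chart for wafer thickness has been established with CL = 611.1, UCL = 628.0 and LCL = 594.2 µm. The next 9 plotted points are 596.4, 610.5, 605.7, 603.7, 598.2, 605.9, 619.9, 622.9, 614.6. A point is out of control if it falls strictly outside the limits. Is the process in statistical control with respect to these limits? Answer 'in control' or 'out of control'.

All 9 points lie within [594.2, 628.0].

in control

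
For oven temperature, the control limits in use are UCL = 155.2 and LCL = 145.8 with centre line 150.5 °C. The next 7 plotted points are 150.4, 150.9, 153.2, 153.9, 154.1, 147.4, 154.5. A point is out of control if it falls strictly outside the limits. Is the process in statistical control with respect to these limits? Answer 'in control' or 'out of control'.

in control

All 7 points lie within [145.8, 155.2].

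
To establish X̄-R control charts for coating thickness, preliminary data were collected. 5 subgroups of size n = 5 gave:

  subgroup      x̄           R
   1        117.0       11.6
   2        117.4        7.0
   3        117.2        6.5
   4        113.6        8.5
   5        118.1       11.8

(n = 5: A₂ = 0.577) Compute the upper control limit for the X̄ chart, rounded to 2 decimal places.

121.90

X̄̄ = (117.0 + 117.4 + 117.2 + 113.6 + 118.1) / 5 = 583.3000 / 5 = 116.6600
R̄ = (11.6 + 7.0 + 6.5 + 8.5 + 11.8) / 5 = 45.4000 / 5 = 9.0800
UCL = X̄̄ + A₂·R̄ = 116.6600 + 0.577 × 9.0800 = 121.8992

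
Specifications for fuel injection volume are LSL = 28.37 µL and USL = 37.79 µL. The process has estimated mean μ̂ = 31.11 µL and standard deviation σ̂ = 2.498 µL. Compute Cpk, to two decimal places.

Cpu = (USL − μ̂) / (3σ̂) = (37.79 − 31.11) / (3 × 2.498) = 0.8914; Cpl = (μ̂ − LSL) / (3σ̂) = (31.11 − 28.37) / (3 × 2.498) = 0.3656; Cpk = min(Cpu, Cpl) = 0.3656

0.37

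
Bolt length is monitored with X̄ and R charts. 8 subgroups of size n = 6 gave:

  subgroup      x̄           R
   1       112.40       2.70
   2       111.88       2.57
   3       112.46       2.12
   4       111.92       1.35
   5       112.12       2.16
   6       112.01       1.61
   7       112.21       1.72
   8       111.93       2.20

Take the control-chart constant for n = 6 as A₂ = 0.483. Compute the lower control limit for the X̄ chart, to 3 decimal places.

X̄̄ = (112.40 + 111.88 + 112.46 + 111.92 + 112.12 + 112.01 + 112.21 + 111.93) / 8 = 896.9300 / 8 = 112.1163
R̄ = (2.70 + 2.57 + 2.12 + 1.35 + 2.16 + 1.61 + 1.72 + 2.20) / 8 = 16.4300 / 8 = 2.0537
LCL = X̄̄ − A₂·R̄ = 112.1163 − 0.483 × 2.0537 = 111.1243

111.124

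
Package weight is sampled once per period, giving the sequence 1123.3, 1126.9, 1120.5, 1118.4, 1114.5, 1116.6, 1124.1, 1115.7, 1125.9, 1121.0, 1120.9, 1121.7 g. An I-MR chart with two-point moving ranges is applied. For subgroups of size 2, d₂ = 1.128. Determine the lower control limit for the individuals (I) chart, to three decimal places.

X̄ = (1123.3 + 1126.9 + 1120.5 + 1118.4 + 1114.5 + 1116.6 + 1124.1 + 1115.7 + 1125.9 + 1121.0 + 1120.9 + 1121.7) / 12 = 1120.7917
Moving ranges: 3.6, 6.4, 2.1, 3.9, 2.1, 7.5, 8.4, 10.2, 4.9, 0.1, 0.8; M̄R̄ = 50.0000 / 11 = 4.5455
LCL = X̄ − 3·M̄R̄/d₂ = 1120.7917 − 3 × 4.5455 / 1.128 = 1108.7027

1108.703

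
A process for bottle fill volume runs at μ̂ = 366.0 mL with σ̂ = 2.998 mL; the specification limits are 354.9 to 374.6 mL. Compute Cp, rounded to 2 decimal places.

1.10

Cp = (USL − LSL) / (6σ̂) = (374.6 − 354.9) / (6 × 2.998) = 19.7000 / 17.9880 = 1.0952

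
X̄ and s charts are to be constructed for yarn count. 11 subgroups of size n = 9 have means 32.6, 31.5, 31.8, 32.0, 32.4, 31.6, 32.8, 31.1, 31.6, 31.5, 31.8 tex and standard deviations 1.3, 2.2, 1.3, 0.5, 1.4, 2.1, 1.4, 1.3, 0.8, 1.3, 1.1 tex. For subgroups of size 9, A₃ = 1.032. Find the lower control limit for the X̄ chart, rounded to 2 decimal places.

30.50

X̄̄ = (32.6 + 31.5 + 31.8 + 32.0 + 32.4 + 31.6 + 32.8 + 31.1 + 31.6 + 31.5 + 31.8) / 11 = 31.8818
s̄ = (1.3 + 2.2 + 1.3 + 0.5 + 1.4 + 2.1 + 1.4 + 1.3 + 0.8 + 1.3 + 1.1) / 11 = 1.3364
LCL = X̄̄ − A₃·s̄ = 31.8818 − 1.032 × 1.3364 = 30.5027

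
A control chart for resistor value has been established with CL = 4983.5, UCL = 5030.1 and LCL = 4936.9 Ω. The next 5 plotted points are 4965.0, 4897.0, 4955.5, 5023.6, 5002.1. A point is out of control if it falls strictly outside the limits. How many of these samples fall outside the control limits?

1

Compare each point to [4936.9, 5030.1]: sample 2 = 4897.0 < LCL.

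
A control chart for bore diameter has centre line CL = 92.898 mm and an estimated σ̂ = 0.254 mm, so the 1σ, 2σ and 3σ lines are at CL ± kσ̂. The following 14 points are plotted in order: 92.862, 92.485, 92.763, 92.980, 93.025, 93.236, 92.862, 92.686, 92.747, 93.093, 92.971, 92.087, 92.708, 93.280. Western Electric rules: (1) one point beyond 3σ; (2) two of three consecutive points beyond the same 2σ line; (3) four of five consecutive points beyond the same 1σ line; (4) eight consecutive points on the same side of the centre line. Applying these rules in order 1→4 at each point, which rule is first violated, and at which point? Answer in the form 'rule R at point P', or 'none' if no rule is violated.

rule 1 at point 12

Zone of each point (C = within 1σ̂, B = 1σ̂–2σ̂, A = 2σ̂–3σ̂, * = beyond 3σ̂; sign = side of CL): 1:-C, 2:-B, 3:-C, 4:+C, 5:+C, 6:+B, 7:-C, 8:-C, 9:-C, 10:+C, 11:+C, 12:-*, 13:-C, 14:+B
Rule 1 (one point beyond the 3σ limits) is satisfied at point 12.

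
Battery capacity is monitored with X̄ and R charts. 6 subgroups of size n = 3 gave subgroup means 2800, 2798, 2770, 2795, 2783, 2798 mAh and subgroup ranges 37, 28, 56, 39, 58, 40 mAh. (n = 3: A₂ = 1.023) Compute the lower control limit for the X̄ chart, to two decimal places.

X̄̄ = (2800 + 2798 + 2770 + 2795 + 2783 + 2798) / 6 = 16744.0000 / 6 = 2790.6667
R̄ = (37 + 28 + 56 + 39 + 58 + 40) / 6 = 258.0000 / 6 = 43.0000
LCL = X̄̄ − A₂·R̄ = 2790.6667 − 1.023 × 43.0000 = 2746.6777

2746.68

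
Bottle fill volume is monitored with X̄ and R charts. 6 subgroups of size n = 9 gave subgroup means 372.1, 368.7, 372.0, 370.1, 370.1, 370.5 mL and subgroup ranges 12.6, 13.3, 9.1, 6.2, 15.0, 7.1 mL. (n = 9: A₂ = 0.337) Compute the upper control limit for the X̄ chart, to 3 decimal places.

374.139

X̄̄ = (372.1 + 368.7 + 372.0 + 370.1 + 370.1 + 370.5) / 6 = 2223.5000 / 6 = 370.5833
R̄ = (12.6 + 13.3 + 9.1 + 6.2 + 15.0 + 7.1) / 6 = 63.3000 / 6 = 10.5500
UCL = X̄̄ + A₂·R̄ = 370.5833 + 0.337 × 10.5500 = 374.1387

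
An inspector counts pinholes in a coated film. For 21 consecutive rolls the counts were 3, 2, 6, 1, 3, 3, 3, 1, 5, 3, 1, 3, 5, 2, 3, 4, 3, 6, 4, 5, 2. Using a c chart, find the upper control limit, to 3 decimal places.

8.637

c̄ = (3 + 2 + 6 + 1 + 3 + 3 + 3 + 1 + 5 + 3 + 1 + 3 + 5 + 2 + 3 + 4 + 3 + 6 + 4 + 5 + 2) / 21 = 68 / 21 = 3.2381
UCL = c̄ + 3√c̄ = 3.2381 + 3 × √3.2381 = 3.2381 + 3 × 1.7995 = 8.6365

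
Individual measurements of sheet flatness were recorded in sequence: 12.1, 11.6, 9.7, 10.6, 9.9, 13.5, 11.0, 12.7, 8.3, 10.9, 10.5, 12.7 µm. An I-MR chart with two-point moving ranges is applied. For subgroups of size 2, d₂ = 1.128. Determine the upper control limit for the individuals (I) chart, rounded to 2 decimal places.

16.30

X̄ = (12.1 + 11.6 + 9.7 + 10.6 + 9.9 + 13.5 + 11.0 + 12.7 + 8.3 + 10.9 + 10.5 + 12.7) / 12 = 11.1250
Moving ranges: 0.5, 1.9, 0.9, 0.7, 3.6, 2.5, 1.7, 4.4, 2.6, 0.4, 2.2; M̄R̄ = 21.4000 / 11 = 1.9455
UCL = X̄ + 3·M̄R̄/d₂ = 11.1250 + 3 × 1.9455 / 1.128 = 16.2991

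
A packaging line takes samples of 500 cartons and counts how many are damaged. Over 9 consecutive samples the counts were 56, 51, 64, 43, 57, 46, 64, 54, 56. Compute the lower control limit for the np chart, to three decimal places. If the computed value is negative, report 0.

33.641

p̄ = Σdᵢ / (k·n) = 491 / (9 × 500) = 0.10911
LCL = np̄ − 3·√(np̄(1−p̄)) = 54.5556 − 3 × 6.9716 = 33.6408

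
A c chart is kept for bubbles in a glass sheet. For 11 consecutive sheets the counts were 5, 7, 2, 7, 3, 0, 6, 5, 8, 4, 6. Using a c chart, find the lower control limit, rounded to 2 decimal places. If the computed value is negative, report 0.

c̄ = (5 + 7 + 2 + 7 + 3 + 0 + 6 + 5 + 8 + 4 + 6) / 11 = 53 / 11 = 4.8182
LCL = c̄ − 3√c̄ = 4.8182 − 3 × 2.1950 = -1.7669 → 0 (cannot be negative)

0.00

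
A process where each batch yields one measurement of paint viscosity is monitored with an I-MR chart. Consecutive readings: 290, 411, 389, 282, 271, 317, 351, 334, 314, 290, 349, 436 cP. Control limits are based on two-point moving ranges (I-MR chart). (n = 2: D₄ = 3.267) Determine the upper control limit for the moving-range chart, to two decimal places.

162.76

Moving ranges: 121, 22, 107, 11, 46, 34, 17, 20, 24, 59, 87; M̄R̄ = 548.0000 / 11 = 49.8182
UCL_MR = D₄·M̄R̄ = 3.267 × 49.8182 = 162.7560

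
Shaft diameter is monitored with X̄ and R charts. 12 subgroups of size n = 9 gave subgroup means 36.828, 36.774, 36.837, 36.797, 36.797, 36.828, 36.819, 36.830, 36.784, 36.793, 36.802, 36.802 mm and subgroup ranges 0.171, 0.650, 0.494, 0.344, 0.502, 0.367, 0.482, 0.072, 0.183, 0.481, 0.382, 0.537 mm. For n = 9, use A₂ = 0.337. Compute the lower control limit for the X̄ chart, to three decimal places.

36.677

X̄̄ = (36.828 + 36.774 + 36.837 + 36.797 + 36.797 + 36.828 + 36.819 + 36.830 + 36.784 + 36.793 + 36.802 + 36.802) / 12 = 441.6910 / 12 = 36.8076
R̄ = (0.171 + 0.650 + 0.494 + 0.344 + 0.502 + 0.367 + 0.482 + 0.072 + 0.183 + 0.481 + 0.382 + 0.537) / 12 = 4.6650 / 12 = 0.3887
LCL = X̄̄ − A₂·R̄ = 36.8076 − 0.337 × 0.3887 = 36.6766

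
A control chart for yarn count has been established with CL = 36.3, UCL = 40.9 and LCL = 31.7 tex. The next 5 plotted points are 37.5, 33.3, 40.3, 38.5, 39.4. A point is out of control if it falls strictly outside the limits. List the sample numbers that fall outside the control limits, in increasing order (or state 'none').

All 5 points lie within [31.7, 40.9].

none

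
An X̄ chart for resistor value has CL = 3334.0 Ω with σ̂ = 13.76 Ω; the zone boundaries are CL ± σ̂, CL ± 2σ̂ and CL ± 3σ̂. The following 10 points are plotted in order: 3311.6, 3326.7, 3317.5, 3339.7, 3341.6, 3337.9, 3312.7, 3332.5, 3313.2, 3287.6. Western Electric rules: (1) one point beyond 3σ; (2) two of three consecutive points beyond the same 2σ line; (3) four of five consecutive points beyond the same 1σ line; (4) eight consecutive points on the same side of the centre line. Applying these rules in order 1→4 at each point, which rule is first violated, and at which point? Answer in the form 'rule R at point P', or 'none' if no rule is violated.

rule 1 at point 10

Zone of each point (C = within 1σ̂, B = 1σ̂–2σ̂, A = 2σ̂–3σ̂, * = beyond 3σ̂; sign = side of CL): 1:-B, 2:-C, 3:-B, 4:+C, 5:+C, 6:+C, 7:-B, 8:-C, 9:-B, 10:-*
Rule 1 (one point beyond the 3σ limits) is satisfied at point 10.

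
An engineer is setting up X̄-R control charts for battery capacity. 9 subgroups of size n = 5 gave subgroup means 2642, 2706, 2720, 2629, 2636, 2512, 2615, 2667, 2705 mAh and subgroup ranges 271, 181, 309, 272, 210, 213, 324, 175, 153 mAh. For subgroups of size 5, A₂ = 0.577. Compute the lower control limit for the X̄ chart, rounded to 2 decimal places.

2512.85

X̄̄ = (2642 + 2706 + 2720 + 2629 + 2636 + 2512 + 2615 + 2667 + 2705) / 9 = 23832.0000 / 9 = 2648.0000
R̄ = (271 + 181 + 309 + 272 + 210 + 213 + 324 + 175 + 153) / 9 = 2108.0000 / 9 = 234.2222
LCL = X̄̄ − A₂·R̄ = 2648.0000 − 0.577 × 234.2222 = 2512.8538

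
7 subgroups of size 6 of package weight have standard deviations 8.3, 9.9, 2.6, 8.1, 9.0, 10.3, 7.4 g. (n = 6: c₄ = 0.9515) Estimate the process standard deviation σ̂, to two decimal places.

s̄ = (8.3 + 9.9 + 2.6 + 8.1 + 9.0 + 10.3 + 7.4) / 7 = 7.9429
σ̂ = s̄ / c₄ = 7.9429 / 0.9515 = 8.3477

8.35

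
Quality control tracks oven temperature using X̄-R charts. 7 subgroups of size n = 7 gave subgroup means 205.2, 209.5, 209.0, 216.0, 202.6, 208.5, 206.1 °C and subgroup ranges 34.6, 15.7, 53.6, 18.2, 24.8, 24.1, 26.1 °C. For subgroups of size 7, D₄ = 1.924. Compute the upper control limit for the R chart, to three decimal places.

54.174

R̄ = (34.6 + 15.7 + 53.6 + 18.2 + 24.8 + 24.1 + 26.1) / 7 = 197.1000 / 7 = 28.1571
UCL_R = D₄·R̄ = 1.924 × 28.1571 = 54.1743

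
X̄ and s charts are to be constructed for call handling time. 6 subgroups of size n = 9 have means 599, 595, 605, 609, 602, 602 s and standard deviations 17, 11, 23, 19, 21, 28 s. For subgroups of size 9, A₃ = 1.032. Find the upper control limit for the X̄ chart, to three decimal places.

622.468

X̄̄ = (599 + 595 + 605 + 609 + 602 + 602) / 6 = 602.0000
s̄ = (17 + 11 + 23 + 19 + 21 + 28) / 6 = 19.8333
UCL = X̄̄ + A₃·s̄ = 602.0000 + 1.032 × 19.8333 = 622.4680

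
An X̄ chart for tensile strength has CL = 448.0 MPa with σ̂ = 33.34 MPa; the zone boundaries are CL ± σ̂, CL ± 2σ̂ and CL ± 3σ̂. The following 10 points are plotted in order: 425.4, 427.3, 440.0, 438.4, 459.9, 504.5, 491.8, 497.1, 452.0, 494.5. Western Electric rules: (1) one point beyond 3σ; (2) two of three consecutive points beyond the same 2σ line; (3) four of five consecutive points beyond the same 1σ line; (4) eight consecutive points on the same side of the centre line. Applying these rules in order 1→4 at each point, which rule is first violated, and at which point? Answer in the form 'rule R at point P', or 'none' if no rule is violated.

Zone of each point (C = within 1σ̂, B = 1σ̂–2σ̂, A = 2σ̂–3σ̂, * = beyond 3σ̂; sign = side of CL): 1:-C, 2:-C, 3:-C, 4:-C, 5:+C, 6:+B, 7:+B, 8:+B, 9:+C, 10:+B
Rule 3 (four of five consecutive points beyond the same 1σ limit) is satisfied at point 10.

rule 3 at point 10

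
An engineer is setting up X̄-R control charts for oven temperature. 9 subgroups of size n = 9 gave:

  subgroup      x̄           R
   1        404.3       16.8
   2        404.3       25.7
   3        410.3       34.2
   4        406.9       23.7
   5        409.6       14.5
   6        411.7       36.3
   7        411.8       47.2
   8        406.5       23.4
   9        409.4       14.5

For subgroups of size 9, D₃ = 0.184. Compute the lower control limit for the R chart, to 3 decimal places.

R̄ = (16.8 + 25.7 + 34.2 + 23.7 + 14.5 + 36.3 + 47.2 + 23.4 + 14.5) / 9 = 236.3000 / 9 = 26.2556
LCL_R = D₃·R̄ = 0.184 × 26.2556 = 4.8310

4.831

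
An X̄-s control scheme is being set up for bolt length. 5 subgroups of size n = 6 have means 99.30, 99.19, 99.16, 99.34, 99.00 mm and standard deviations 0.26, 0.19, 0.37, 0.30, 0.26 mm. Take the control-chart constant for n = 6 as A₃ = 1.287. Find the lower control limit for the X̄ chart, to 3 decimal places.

98.843

X̄̄ = (99.30 + 99.19 + 99.16 + 99.34 + 99.00) / 5 = 99.1980
s̄ = (0.26 + 0.19 + 0.37 + 0.30 + 0.26) / 5 = 0.2760
LCL = X̄̄ − A₃·s̄ = 99.1980 − 1.287 × 0.2760 = 98.8428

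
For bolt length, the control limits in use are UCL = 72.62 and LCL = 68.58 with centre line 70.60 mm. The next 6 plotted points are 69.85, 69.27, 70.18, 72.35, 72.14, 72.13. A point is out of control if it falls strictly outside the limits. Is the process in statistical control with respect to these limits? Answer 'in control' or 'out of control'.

in control

All 6 points lie within [68.58, 72.62].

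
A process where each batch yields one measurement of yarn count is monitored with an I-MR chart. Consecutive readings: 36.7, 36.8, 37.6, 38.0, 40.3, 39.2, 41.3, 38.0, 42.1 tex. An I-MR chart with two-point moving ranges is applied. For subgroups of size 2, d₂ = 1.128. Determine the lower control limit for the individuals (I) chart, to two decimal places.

34.17

X̄ = (36.7 + 36.8 + 37.6 + 38.0 + 40.3 + 39.2 + 41.3 + 38.0 + 42.1) / 9 = 38.8889
Moving ranges: 0.1, 0.8, 0.4, 2.3, 1.1, 2.1, 3.3, 4.1; M̄R̄ = 14.2000 / 8 = 1.7750
LCL = X̄ − 3·M̄R̄/d₂ = 38.8889 − 3 × 1.7750 / 1.128 = 34.1681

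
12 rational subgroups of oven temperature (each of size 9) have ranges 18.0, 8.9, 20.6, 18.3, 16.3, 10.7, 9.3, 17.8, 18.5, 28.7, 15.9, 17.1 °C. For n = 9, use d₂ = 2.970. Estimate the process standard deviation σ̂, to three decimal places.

5.614

R̄ = (18.0 + 8.9 + 20.6 + 18.3 + 16.3 + 10.7 + 9.3 + 17.8 + 18.5 + 28.7 + 15.9 + 17.1) / 12 = 16.6750
σ̂ = R̄ / d₂ = 16.6750 / 2.970 = 5.6145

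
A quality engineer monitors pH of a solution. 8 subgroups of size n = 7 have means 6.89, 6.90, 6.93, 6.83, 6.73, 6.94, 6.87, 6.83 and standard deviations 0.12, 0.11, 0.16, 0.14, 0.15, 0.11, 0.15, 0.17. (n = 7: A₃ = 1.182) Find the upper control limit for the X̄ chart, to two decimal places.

X̄̄ = (6.89 + 6.90 + 6.93 + 6.83 + 6.73 + 6.94 + 6.87 + 6.83) / 8 = 6.8650
s̄ = (0.12 + 0.11 + 0.16 + 0.14 + 0.15 + 0.11 + 0.15 + 0.17) / 8 = 0.1388
UCL = X̄̄ + A₃·s̄ = 6.8650 + 1.182 × 0.1388 = 7.0290

7.03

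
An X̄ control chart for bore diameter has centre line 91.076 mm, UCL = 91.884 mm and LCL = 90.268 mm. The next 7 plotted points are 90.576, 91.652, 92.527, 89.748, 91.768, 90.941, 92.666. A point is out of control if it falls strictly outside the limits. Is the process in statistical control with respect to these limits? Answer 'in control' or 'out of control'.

Compare each point to [90.268, 91.884]: sample 3 = 92.527 > UCL; sample 4 = 89.748 < LCL; sample 7 = 92.666 > UCL.

out of control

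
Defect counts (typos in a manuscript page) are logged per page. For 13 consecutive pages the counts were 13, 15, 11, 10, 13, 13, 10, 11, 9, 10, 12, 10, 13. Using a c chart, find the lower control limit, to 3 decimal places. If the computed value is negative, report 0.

c̄ = (13 + 15 + 11 + 10 + 13 + 13 + 10 + 11 + 9 + 10 + 12 + 10 + 13) / 13 = 150 / 13 = 11.5385
LCL = c̄ − 3√c̄ = 11.5385 − 3 × 3.3968 = 1.3480

1.348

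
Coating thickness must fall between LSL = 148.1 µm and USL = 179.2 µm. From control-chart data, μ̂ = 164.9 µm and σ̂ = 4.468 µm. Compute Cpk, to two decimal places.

Cpu = (USL − μ̂) / (3σ̂) = (179.2 − 164.9) / (3 × 4.468) = 1.0668; Cpl = (μ̂ − LSL) / (3σ̂) = (164.9 − 148.1) / (3 × 4.468) = 1.2534; Cpk = min(Cpu, Cpl) = 1.0668

1.07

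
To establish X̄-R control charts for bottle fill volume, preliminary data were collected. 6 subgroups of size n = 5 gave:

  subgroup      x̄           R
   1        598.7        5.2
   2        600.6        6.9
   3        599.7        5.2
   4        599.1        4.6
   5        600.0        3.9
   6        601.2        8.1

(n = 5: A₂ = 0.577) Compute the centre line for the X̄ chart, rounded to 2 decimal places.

X̄̄ = (598.7 + 600.6 + 599.7 + 599.1 + 600.0 + 601.2) / 6 = 3599.3000 / 6 = 599.8833
CL = X̄̄ = 599.8833

599.88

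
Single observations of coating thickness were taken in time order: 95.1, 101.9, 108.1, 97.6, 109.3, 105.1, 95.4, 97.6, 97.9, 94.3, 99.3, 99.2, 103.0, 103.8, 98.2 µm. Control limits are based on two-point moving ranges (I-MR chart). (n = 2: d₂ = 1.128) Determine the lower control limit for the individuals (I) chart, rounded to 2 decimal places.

X̄ = (95.1 + 101.9 + 108.1 + 97.6 + 109.3 + 105.1 + 95.4 + 97.6 + 97.9 + 94.3 + 99.3 + 99.2 + 103.0 + 103.8 + 98.2) / 15 = 100.3867
Moving ranges: 6.8, 6.2, 10.5, 11.7, 4.2, 9.7, 2.2, 0.3, 3.6, 5.0, 0.1, 3.8, 0.8, 5.6; M̄R̄ = 70.5000 / 14 = 5.0357
LCL = X̄ − 3·M̄R̄/d₂ = 100.3867 − 3 × 5.0357 / 1.128 = 86.9938

86.99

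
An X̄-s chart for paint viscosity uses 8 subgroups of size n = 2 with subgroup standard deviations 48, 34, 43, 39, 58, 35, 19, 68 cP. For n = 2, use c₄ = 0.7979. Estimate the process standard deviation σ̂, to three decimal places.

53.891

s̄ = (48 + 34 + 43 + 39 + 58 + 35 + 19 + 68) / 8 = 43.0000
σ̂ = s̄ / c₄ = 43.0000 / 0.7979 = 53.8915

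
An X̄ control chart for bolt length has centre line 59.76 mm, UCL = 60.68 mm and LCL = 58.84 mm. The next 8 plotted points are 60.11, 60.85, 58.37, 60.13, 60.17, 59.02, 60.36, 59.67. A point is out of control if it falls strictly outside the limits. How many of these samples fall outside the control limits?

2

Compare each point to [58.84, 60.68]: sample 2 = 60.85 > UCL; sample 3 = 58.37 < LCL.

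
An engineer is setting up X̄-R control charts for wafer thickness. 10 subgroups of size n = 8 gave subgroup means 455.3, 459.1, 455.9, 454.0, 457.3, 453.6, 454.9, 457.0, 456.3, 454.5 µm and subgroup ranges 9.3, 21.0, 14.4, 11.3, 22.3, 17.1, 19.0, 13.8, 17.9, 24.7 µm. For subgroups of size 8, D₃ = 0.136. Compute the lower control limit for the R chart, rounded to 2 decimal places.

R̄ = (9.3 + 21.0 + 14.4 + 11.3 + 22.3 + 17.1 + 19.0 + 13.8 + 17.9 + 24.7) / 10 = 170.8000 / 10 = 17.0800
LCL_R = D₃·R̄ = 0.136 × 17.0800 = 2.3229

2.32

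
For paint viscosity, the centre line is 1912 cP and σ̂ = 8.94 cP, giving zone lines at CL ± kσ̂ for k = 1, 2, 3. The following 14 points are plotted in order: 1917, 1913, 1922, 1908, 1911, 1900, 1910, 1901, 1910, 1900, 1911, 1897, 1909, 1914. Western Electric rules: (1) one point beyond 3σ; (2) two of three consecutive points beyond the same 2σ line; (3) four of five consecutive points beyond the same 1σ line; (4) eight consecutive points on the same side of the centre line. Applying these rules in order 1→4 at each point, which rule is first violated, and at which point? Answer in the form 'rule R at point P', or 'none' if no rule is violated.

Zone of each point (C = within 1σ̂, B = 1σ̂–2σ̂, A = 2σ̂–3σ̂, * = beyond 3σ̂; sign = side of CL): 1:+C, 2:+C, 3:+B, 4:-C, 5:-C, 6:-B, 7:-C, 8:-B, 9:-C, 10:-B, 11:-C, 12:-B, 13:-C, 14:+C
Rule 4 (eight consecutive points on the same side of the centre line) is satisfied at point 11.

rule 4 at point 11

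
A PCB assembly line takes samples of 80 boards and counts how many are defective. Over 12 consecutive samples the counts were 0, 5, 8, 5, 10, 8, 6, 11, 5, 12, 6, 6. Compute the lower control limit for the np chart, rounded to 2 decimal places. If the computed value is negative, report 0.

p̄ = Σdᵢ / (k·n) = 82 / (12 × 80) = 0.08542
LCL = np̄ − 3·√(np̄(1−p̄)) = 6.8333 − 3 × 2.4999 = -0.6665 → 0 (negative, so LCL = 0)

0.00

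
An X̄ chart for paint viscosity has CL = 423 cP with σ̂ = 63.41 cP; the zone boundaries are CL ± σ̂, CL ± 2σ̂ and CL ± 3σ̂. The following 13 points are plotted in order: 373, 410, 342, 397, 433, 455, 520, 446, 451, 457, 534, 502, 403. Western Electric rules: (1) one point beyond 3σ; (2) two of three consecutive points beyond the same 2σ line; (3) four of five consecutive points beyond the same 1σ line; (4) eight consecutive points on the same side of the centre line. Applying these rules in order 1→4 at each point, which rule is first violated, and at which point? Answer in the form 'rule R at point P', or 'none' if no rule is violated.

Zone of each point (C = within 1σ̂, B = 1σ̂–2σ̂, A = 2σ̂–3σ̂, * = beyond 3σ̂; sign = side of CL): 1:-C, 2:-C, 3:-B, 4:-C, 5:+C, 6:+C, 7:+B, 8:+C, 9:+C, 10:+C, 11:+B, 12:+B, 13:-C
Rule 4 (eight consecutive points on the same side of the centre line) is satisfied at point 12.

rule 4 at point 12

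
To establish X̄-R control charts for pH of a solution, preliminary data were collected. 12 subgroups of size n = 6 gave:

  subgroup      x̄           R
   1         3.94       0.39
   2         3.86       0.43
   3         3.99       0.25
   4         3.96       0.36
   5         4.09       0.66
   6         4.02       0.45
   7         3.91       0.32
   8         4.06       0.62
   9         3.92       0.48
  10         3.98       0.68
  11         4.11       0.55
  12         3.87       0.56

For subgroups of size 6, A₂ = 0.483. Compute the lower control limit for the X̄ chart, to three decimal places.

X̄̄ = (3.94 + 3.86 + 3.99 + 3.96 + 4.09 + 4.02 + 3.91 + 4.06 + 3.92 + 3.98 + 4.11 + 3.87) / 12 = 47.7100 / 12 = 3.9758
R̄ = (0.39 + 0.43 + 0.25 + 0.36 + 0.66 + 0.45 + 0.32 + 0.62 + 0.48 + 0.68 + 0.55 + 0.56) / 12 = 5.7500 / 12 = 0.4792
LCL = X̄̄ − A₂·R̄ = 3.9758 − 0.483 × 0.4792 = 3.7444

3.744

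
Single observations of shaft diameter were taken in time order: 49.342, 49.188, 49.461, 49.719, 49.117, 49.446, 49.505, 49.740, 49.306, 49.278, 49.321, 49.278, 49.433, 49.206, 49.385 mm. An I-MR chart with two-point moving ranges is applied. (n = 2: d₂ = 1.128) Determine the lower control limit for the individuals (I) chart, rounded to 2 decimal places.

48.81

X̄ = (49.342 + 49.188 + 49.461 + 49.719 + 49.117 + 49.446 + 49.505 + 49.740 + 49.306 + 49.278 + 49.321 + 49.278 + 49.433 + 49.206 + 49.385) / 15 = 49.3817
Moving ranges: 0.154, 0.273, 0.258, 0.602, 0.329, 0.059, 0.235, 0.434, 0.028, 0.043, 0.043, 0.155, 0.227, 0.179; M̄R̄ = 3.0190 / 14 = 0.2156
LCL = X̄ − 3·M̄R̄/d₂ = 49.3817 − 3 × 0.2156 / 1.128 = 48.8081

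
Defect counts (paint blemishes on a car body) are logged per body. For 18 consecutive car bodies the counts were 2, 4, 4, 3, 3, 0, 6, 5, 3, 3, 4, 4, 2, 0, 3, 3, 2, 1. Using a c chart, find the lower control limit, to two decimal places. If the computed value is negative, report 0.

0.00

c̄ = (2 + 4 + 4 + 3 + 3 + 0 + 6 + 5 + 3 + 3 + 4 + 4 + 2 + 0 + 3 + 3 + 2 + 1) / 18 = 52 / 18 = 2.8889
LCL = c̄ − 3√c̄ = 2.8889 − 3 × 1.6997 = -2.2101 → 0 (cannot be negative)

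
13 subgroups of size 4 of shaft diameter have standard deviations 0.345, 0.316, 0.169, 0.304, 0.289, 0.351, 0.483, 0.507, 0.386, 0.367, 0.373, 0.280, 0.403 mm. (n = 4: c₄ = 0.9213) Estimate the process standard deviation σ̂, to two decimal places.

0.38

s̄ = (0.345 + 0.316 + 0.169 + 0.304 + 0.289 + 0.351 + 0.483 + 0.507 + 0.386 + 0.367 + 0.373 + 0.280 + 0.403) / 13 = 0.3518
σ̂ = s̄ / c₄ = 0.3518 / 0.9213 = 0.3818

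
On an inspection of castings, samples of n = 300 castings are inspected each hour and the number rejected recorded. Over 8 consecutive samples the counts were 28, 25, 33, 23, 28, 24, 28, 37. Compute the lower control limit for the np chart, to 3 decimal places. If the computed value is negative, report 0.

13.074

p̄ = Σdᵢ / (k·n) = 226 / (8 × 300) = 0.09417
LCL = np̄ − 3·√(np̄(1−p̄)) = 28.2500 − 3 × 5.0586 = 13.0741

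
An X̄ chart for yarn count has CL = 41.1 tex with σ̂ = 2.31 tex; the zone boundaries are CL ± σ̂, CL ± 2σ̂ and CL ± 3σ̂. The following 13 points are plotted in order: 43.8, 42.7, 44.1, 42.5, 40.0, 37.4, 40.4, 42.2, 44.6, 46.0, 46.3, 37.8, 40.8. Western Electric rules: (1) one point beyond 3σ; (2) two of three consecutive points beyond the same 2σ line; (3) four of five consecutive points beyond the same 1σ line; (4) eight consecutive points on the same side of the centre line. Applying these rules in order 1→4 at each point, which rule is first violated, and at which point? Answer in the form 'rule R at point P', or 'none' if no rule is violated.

rule 2 at point 11

Zone of each point (C = within 1σ̂, B = 1σ̂–2σ̂, A = 2σ̂–3σ̂, * = beyond 3σ̂; sign = side of CL): 1:+B, 2:+C, 3:+B, 4:+C, 5:-C, 6:-B, 7:-C, 8:+C, 9:+B, 10:+A, 11:+A, 12:-B, 13:-C
Rule 2 (two of three consecutive points beyond the same 2σ limit) is satisfied at point 11.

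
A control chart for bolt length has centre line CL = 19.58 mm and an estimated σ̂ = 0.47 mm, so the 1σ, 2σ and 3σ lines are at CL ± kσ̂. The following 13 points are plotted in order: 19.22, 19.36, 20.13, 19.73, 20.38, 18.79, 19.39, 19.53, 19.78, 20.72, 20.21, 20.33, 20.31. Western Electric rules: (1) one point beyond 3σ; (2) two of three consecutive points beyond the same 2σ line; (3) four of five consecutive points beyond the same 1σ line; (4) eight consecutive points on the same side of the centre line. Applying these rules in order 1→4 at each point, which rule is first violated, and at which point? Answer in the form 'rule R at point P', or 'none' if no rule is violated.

Zone of each point (C = within 1σ̂, B = 1σ̂–2σ̂, A = 2σ̂–3σ̂, * = beyond 3σ̂; sign = side of CL): 1:-C, 2:-C, 3:+B, 4:+C, 5:+B, 6:-B, 7:-C, 8:-C, 9:+C, 10:+A, 11:+B, 12:+B, 13:+B
Rule 3 (four of five consecutive points beyond the same 1σ limit) is satisfied at point 13.

rule 3 at point 13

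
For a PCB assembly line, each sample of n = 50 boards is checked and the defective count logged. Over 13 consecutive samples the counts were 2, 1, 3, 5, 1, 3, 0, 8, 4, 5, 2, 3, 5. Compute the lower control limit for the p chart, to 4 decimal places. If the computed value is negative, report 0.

p̄ = Σdᵢ / (k·n) = 42 / (13 × 50) = 0.06462
LCL = p̄ − 3·√(p̄(1−p̄)/n) = 0.06462 − 3 × 0.03477 = -0.03969 → 0 (negative, so LCL = 0)

0.0000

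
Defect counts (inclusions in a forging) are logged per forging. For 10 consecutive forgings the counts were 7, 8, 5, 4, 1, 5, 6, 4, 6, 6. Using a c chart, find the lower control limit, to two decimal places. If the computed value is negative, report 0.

0.00

c̄ = (7 + 8 + 5 + 4 + 1 + 5 + 6 + 4 + 6 + 6) / 10 = 52 / 10 = 5.2000
LCL = c̄ − 3√c̄ = 5.2000 − 3 × 2.2804 = -1.6411 → 0 (cannot be negative)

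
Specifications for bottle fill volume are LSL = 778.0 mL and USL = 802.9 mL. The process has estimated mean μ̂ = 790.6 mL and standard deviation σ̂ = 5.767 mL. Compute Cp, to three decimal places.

Cp = (USL − LSL) / (6σ̂) = (802.9 − 778.0) / (6 × 5.767) = 24.9000 / 34.6020 = 0.7196

0.720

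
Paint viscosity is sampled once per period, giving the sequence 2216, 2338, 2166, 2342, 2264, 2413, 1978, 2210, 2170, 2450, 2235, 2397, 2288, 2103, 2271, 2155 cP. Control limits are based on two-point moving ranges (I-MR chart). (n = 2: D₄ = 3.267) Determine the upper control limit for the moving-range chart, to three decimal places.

574.774

Moving ranges: 122, 172, 176, 78, 149, 435, 232, 40, 280, 215, 162, 109, 185, 168, 116; M̄R̄ = 2639.0000 / 15 = 175.9333
UCL_MR = D₄·M̄R̄ = 3.267 × 175.9333 = 574.7742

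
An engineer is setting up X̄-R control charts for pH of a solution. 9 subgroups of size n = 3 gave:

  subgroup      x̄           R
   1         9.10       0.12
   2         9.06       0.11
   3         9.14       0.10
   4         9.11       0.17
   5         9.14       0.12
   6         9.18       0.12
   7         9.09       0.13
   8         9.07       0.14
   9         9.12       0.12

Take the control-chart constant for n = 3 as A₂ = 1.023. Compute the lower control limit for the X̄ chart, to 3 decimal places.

8.984

X̄̄ = (9.10 + 9.06 + 9.14 + 9.11 + 9.14 + 9.18 + 9.09 + 9.07 + 9.12) / 9 = 82.0100 / 9 = 9.1122
R̄ = (0.12 + 0.11 + 0.10 + 0.17 + 0.12 + 0.12 + 0.13 + 0.14 + 0.12) / 9 = 1.1300 / 9 = 0.1256
LCL = X̄̄ − A₂·R̄ = 9.1122 − 1.023 × 0.1256 = 8.9838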